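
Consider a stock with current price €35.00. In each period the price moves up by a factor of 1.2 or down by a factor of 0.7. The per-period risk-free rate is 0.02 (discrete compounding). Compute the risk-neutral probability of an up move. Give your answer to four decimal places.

p = 0.6400

Risk-neutral probability p = (1 + 0.02 − 0.7)/(1.2 − 0.7) = 0.3200/0.5000 = 0.6400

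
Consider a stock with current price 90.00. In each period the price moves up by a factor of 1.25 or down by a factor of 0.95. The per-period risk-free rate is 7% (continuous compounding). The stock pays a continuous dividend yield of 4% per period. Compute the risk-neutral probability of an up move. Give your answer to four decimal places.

p = 0.2682

Per-period risk-free factor R = e^0.07 = 1.0725; dividend-adjusted growth = e^(0.07−0.04) = 1.0305.
Risk-neutral probability p = (1.0305 − 0.95)/(1.25 − 0.95) = 0.0805/0.3000 = 0.2682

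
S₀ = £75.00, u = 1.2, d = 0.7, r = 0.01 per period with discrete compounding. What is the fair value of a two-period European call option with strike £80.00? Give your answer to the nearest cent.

Risk-neutral probability p = (1 + 0.01 − 0.7)/(1.2 − 0.7) = 0.3100/0.5000 = 0.6200
Terminal stock prices: S_uu = 108, S_ud = 63, S_dd = 36.75
Terminal payoffs (S − K): max(28, 0) = 28, max(-17, 0) = 0, max(-43.25, 0) = 0
Node u (S = 90): V_u = 1/1.01·[0.6200·28.0000 + 0.3800·0.0000] = 17.1881
Node d (S = 52.5): V_d = 1/1.01·[0.6200·0.0000 + 0.3800·0.0000] = 0.0000
Node 0 (S = 75): V_0 = 1/1.01·[0.6200·17.1881 + 0.3800·0.0000] = 10.5511

£10.55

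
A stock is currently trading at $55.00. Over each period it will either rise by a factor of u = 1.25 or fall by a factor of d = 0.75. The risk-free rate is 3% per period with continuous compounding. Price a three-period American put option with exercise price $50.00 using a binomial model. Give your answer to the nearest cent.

Risk-neutral probability p = (e^0.03 − 0.75)/(1.25 − 0.75) = 0.2805/0.5000 = 0.5609
Terminal stock prices: S_uuu = 107.4, S_uud = 64.45, S_udd = 38.67, S_ddd = 23.2
Terminal payoffs (K − S): max(-57.42, 0) = 0, max(-14.45, 0) = 0, max(11.33, 0) = 11.33, max(26.8, 0) = 26.8
Node uu (S = 85.94): continuation = e^(−0.03)·[0.5609·0.0000 + 0.4391·0.0000] = 0.0000; exercise value = 0.0000 ≤ continuation, so V_uu = 0.0000
Node ud (S = 51.56): continuation = e^(−0.03)·[0.5609·0.0000 + 0.4391·11.3281] = 4.8271; exercise value = 0.0000 ≤ continuation, so V_ud = 4.8271
Node dd (S = 30.94): continuation = e^(−0.03)·[0.5609·11.3281 + 0.4391·26.7969] = 17.5848; exercise value = 19.0625 > continuation, so V_dd = 19.0625 (exercise)
Node u (S = 68.75): continuation = e^(−0.03)·[0.5609·0.0000 + 0.4391·4.8271] = 2.0569; exercise value = 0.0000 ≤ continuation, so V_u = 2.0569
Node d (S = 41.25): continuation = e^(−0.03)·[0.5609·4.8271 + 0.4391·19.0625] = 10.7503; exercise value = 8.7500 ≤ continuation, so V_d = 10.7503
Node 0 (S = 55): continuation = e^(−0.03)·[0.5609·2.0569 + 0.4391·10.7503] = 5.7005; exercise value = 0.0000 ≤ continuation, so V_0 = 5.7005

$5.70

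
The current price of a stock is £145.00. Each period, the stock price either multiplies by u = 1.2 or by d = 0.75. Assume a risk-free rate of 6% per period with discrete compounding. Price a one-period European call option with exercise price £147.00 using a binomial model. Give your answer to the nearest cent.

Risk-neutral probability p = (1 + 0.06 − 0.75)/(1.2 − 0.75) = 0.3100/0.4500 = 0.6889
Terminal stock prices: S_u = 174, S_d = 108.8
Terminal payoffs (S − K): max(27, 0) = 27, max(-38.25, 0) = 0
Node 0 (S = 145): V_0 = 1/1.06·[0.6889·27.0000 + 0.3111·0.0000] = 17.5472

£17.55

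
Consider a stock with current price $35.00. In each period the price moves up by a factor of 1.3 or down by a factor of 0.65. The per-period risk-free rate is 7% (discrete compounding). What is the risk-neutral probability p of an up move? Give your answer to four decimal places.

Risk-neutral probability p = (1 + 0.07 − 0.65)/(1.3 − 0.65) = 0.4200/0.6500 = 0.6462

p = 0.6462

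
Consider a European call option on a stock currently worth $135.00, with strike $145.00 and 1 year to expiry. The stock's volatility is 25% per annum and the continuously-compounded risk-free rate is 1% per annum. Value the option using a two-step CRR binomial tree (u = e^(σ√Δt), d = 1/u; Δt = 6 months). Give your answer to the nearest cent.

$10.34

CRR parameters: u = e^(σ√Δt) = e^(0.25·√0.5) = 1.1934, d = 1/u = 0.8380
Per-period rate: rΔt = 0.01·0.5 = 0.005, so R = e^0.005 = 1.0050
Risk-neutral probability p = (e^0.005 − 0.8380)/(1.1934 − 0.8380) = 0.1670/0.3554 = 0.4700
Terminal stock prices: S_uu = 192.3, S_ud = 135, S_dd = 94.8
Terminal payoffs (S − K): max(47.26, 0) = 47.26, max(-10, 0) = 0, max(-50.2, 0) = 0
Node u (S = 161.1): V_u = e^(−0.005)·[0.4700·47.2561 + 0.5300·0.0000] = 22.1007
Node d (S = 113.1): V_d = e^(−0.005)·[0.4700·0.0000 + 0.5300·0.0000] = 0.0000
Node 0 (S = 135): V_0 = e^(−0.005)·[0.4700·22.1007 + 0.5300·0.0000] = 10.3361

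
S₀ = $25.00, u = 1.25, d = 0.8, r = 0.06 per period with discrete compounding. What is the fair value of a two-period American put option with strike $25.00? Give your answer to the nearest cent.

$1.99

Risk-neutral probability p = (1 + 0.06 − 0.8)/(1.25 − 0.8) = 0.2600/0.4500 = 0.5778
Terminal stock prices: S_uu = 39.06, S_ud = 25, S_dd = 16
Terminal payoffs (K − S): max(-14.06, 0) = 0, max(0, 0) = 0, max(9, 0) = 9
Node u (S = 31.25): continuation = 1/1.06·[0.5778·0.0000 + 0.4222·0.0000] = 0.0000; exercise value = 0.0000 ≤ continuation, so V_u = 0.0000
Node d (S = 20): continuation = 1/1.06·[0.5778·0.0000 + 0.4222·9.0000] = 3.5849; exercise value = 5.0000 > continuation, so V_d = 5.0000 (exercise)
Node 0 (S = 25): continuation = 1/1.06·[0.5778·0.0000 + 0.4222·5.0000] = 1.9916; exercise value = 0.0000 ≤ continuation, so V_0 = 1.9916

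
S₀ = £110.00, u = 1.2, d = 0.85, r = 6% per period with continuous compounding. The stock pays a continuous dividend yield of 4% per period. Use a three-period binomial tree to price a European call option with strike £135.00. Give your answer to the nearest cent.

£5.29

Per-period risk-free factor R = e^0.06 = 1.0618; dividend-adjusted growth = e^(0.06−0.04) = 1.0202.
Risk-neutral probability p = (1.0202 − 0.85)/(1.2 − 0.85) = 0.1702/0.3500 = 0.4863
Terminal stock prices: S_uuu = 190.1, S_uud = 134.6, S_udd = 95.37, S_ddd = 67.55
Terminal payoffs (S − K): max(55.08, 0) = 55.08, max(-0.36, 0) = 0, max(-39.63, 0) = 0, max(-67.45, 0) = 0
Node uu (S = 158.4): V_uu = e^(−0.06)·[0.4863·55.0800 + 0.5137·0.0000] = 25.2250
Node ud (S = 112.2): V_ud = e^(−0.06)·[0.4863·0.0000 + 0.5137·0.0000] = 0.0000
Node dd (S = 79.47): V_dd = e^(−0.06)·[0.4863·0.0000 + 0.5137·0.0000] = 0.0000
Node u (S = 132): V_u = e^(−0.06)·[0.4863·25.2250 + 0.5137·0.0000] = 11.5523
Node d (S = 93.5): V_d = e^(−0.06)·[0.4863·0.0000 + 0.5137·0.0000] = 0.0000
Node 0 (S = 110): V_0 = e^(−0.06)·[0.4863·11.5523 + 0.5137·0.0000] = 5.2906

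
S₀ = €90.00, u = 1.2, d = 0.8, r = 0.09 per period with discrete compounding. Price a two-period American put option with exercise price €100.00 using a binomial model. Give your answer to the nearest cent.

€10.00

Risk-neutral probability p = (1 + 0.09 − 0.8)/(1.2 − 0.8) = 0.2900/0.4000 = 0.7250
Terminal stock prices: S_uu = 129.6, S_ud = 86.4, S_dd = 57.6
Terminal payoffs (K − S): max(-29.6, 0) = 0, max(13.6, 0) = 13.6, max(42.4, 0) = 42.4
Node u (S = 108): continuation = 1/1.09·[0.7250·0.0000 + 0.2750·13.6000] = 3.4312; exercise value = 0.0000 ≤ continuation, so V_u = 3.4312
Node d (S = 72): continuation = 1/1.09·[0.7250·13.6000 + 0.2750·42.4000] = 19.7431; exercise value = 28.0000 > continuation, so V_d = 28.0000 (exercise)
Node 0 (S = 90): continuation = 1/1.09·[0.7250·3.4312 + 0.2750·28.0000] = 9.3464; exercise value = 10.0000 > continuation, so V_0 = 10.0000 (exercise)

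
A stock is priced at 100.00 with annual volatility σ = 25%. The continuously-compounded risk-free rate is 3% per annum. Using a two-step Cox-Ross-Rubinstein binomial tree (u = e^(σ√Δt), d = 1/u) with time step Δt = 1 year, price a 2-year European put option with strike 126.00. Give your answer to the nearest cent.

27.75

CRR parameters: u = e^(σ√Δt) = e^(0.25·√1) = 1.2840, d = 1/u = 0.7788
Per-period rate: rΔt = 0.03·1 = 0.03, so R = e^0.03 = 1.0305
Risk-neutral probability p = (e^0.03 − 0.7788)/(1.2840 − 0.7788) = 0.2517/0.5052 = 0.4981
Terminal stock prices: S_uu = 164.9, S_ud = 100, S_dd = 60.65
Terminal payoffs (K − S): max(-38.87, 0) = 0, max(26, 0) = 26, max(65.35, 0) = 65.35
Node u (S = 128.4): V_u = e^(−0.03)·[0.4981·0.0000 + 0.5019·26.0000] = 12.6637
Node d (S = 77.88): V_d = e^(−0.03)·[0.4981·26.0000 + 0.5019·65.3469] = 44.3961
Node 0 (S = 100): V_0 = e^(−0.03)·[0.4981·12.6637 + 0.5019·44.3961] = 27.7451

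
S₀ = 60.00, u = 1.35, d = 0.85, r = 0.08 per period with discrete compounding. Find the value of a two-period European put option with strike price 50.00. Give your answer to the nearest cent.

Risk-neutral probability p = (1 + 0.08 − 0.85)/(1.35 − 0.85) = 0.2300/0.5000 = 0.4600
Terminal stock prices: S_uu = 109.4, S_ud = 68.85, S_dd = 43.35
Terminal payoffs (K − S): max(-59.35, 0) = 0, max(-18.85, 0) = 0, max(6.65, 0) = 6.65
Node u (S = 81): V_u = 1/1.08·[0.4600·0.0000 + 0.5400·0.0000] = 0.0000
Node d (S = 51): V_d = 1/1.08·[0.4600·0.0000 + 0.5400·6.6500] = 3.3250
Node 0 (S = 60): V_0 = 1/1.08·[0.4600·0.0000 + 0.5400·3.3250] = 1.6625

1.66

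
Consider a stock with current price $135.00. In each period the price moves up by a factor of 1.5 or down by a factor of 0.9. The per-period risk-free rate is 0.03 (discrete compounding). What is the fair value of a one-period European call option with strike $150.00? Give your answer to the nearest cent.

Risk-neutral probability p = (1 + 0.03 − 0.9)/(1.5 − 0.9) = 0.1300/0.6000 = 0.2167
Terminal stock prices: S_u = 202.5, S_d = 121.5
Terminal payoffs (S − K): max(52.5, 0) = 52.5, max(-28.5, 0) = 0
Node 0 (S = 135): V_0 = 1/1.03·[0.2167·52.5000 + 0.7833·0.0000] = 11.0437

$11.04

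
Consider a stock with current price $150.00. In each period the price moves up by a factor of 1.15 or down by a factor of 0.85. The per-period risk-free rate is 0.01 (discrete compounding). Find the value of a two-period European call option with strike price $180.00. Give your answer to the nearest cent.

Risk-neutral probability p = (1 + 0.01 − 0.85)/(1.15 − 0.85) = 0.1600/0.3000 = 0.5333
Terminal stock prices: S_uu = 198.4, S_ud = 146.6, S_dd = 108.4
Terminal payoffs (S − K): max(18.37, 0) = 18.37, max(-33.38, 0) = 0, max(-71.63, 0) = 0
Node u (S = 172.5): V_u = 1/1.01·[0.5333·18.3750 + 0.4667·0.0000] = 9.7030
Node d (S = 127.5): V_d = 1/1.01·[0.5333·0.0000 + 0.4667·0.0000] = 0.0000
Node 0 (S = 150): V_0 = 1/1.01·[0.5333·9.7030 + 0.4667·0.0000] = 5.1237

$5.12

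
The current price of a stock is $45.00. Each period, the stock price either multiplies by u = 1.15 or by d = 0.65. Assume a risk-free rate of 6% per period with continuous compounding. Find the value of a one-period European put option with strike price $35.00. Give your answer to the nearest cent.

$0.95

Risk-neutral probability p = (e^0.06 − 0.65)/(1.15 − 0.65) = 0.4118/0.5000 = 0.8237
Terminal stock prices: S_u = 51.75, S_d = 29.25
Terminal payoffs (K − S): max(-16.75, 0) = 0, max(5.75, 0) = 5.75
Node 0 (S = 45): V_0 = e^(−0.06)·[0.8237·0.0000 + 0.1763·5.7500] = 0.9548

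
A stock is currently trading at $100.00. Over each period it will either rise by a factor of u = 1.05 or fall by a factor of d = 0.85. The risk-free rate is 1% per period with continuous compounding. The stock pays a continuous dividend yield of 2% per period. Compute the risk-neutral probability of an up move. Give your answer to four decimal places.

p = 0.7002

Per-period risk-free factor R = e^0.01 = 1.0101; dividend-adjusted growth = e^(0.01−0.02) = 0.9900.
Risk-neutral probability p = (0.9900 − 0.85)/(1.05 − 0.85) = 0.1400/0.2000 = 0.7002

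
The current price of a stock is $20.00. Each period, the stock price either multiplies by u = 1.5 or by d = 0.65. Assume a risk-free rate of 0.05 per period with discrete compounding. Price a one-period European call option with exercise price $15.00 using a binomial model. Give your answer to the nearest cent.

Risk-neutral probability p = (1 + 0.05 − 0.65)/(1.5 − 0.65) = 0.4000/0.8500 = 0.4706
Terminal stock prices: S_u = 30, S_d = 13
Terminal payoffs (S − K): max(15, 0) = 15, max(-2, 0) = 0
Node 0 (S = 20): V_0 = 1/1.05·[0.4706·15.0000 + 0.5294·0.0000] = 6.7227

$6.72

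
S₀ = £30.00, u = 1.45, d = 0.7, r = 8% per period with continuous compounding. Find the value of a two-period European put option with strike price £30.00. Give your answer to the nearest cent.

£3.12

Risk-neutral probability p = (e^0.08 − 0.7)/(1.45 − 0.7) = 0.3833/0.7500 = 0.5110
Terminal stock prices: S_uu = 63.08, S_ud = 30.45, S_dd = 14.7
Terminal payoffs (K − S): max(-33.08, 0) = 0, max(-0.45, 0) = 0, max(15.3, 0) = 15.3
Node u (S = 43.5): V_u = e^(−0.08)·[0.5110·0.0000 + 0.4890·0.0000] = 0.0000
Node d (S = 21): V_d = e^(−0.08)·[0.5110·0.0000 + 0.4890·15.3000] = 6.9058
Node 0 (S = 30): V_0 = e^(−0.08)·[0.5110·0.0000 + 0.4890·6.9058] = 3.1170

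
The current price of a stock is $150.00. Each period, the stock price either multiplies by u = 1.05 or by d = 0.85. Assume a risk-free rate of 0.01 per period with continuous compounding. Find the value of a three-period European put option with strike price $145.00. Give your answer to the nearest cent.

Risk-neutral probability p = (e^0.01 − 0.85)/(1.05 − 0.85) = 0.1601/0.2000 = 0.8003
Terminal stock prices: S_uuu = 173.6, S_uud = 140.6, S_udd = 113.8, S_ddd = 92.12
Terminal payoffs (K − S): max(-28.64, 0) = 0, max(4.431, 0) = 4.431, max(31.21, 0) = 31.21, max(52.88, 0) = 52.88
Node uu (S = 165.4): V_uu = e^(−0.01)·[0.8003·0.0000 + 0.1997·4.4313] = 0.8763
Node ud (S = 133.9): V_ud = e^(−0.01)·[0.8003·4.4313 + 0.1997·31.2063] = 9.6822
Node dd (S = 108.4): V_dd = e^(−0.01)·[0.8003·31.2063 + 0.1997·52.8813] = 35.1822
Node u (S = 157.5): V_u = e^(−0.01)·[0.8003·0.8763 + 0.1997·9.6822] = 2.6091
Node d (S = 127.5): V_d = e^(−0.01)·[0.8003·9.6822 + 0.1997·35.1822] = 14.6288
Node 0 (S = 150): V_0 = e^(−0.01)·[0.8003·2.6091 + 0.1997·14.6288] = 4.9602

$4.96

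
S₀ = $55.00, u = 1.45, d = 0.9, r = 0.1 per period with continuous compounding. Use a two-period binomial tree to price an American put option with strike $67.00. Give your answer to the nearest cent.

Risk-neutral probability p = (e^0.1 − 0.9)/(1.45 − 0.9) = 0.2052/0.5500 = 0.3730
Terminal stock prices: S_uu = 115.6, S_ud = 71.78, S_dd = 44.55
Terminal payoffs (K − S): max(-48.64, 0) = 0, max(-4.775, 0) = 0, max(22.45, 0) = 22.45
Node u (S = 79.75): continuation = e^(−0.1)·[0.3730·0.0000 + 0.6270·0.0000] = 0.0000; exercise value = 0.0000 ≤ continuation, so V_u = 0.0000
Node d (S = 49.5): continuation = e^(−0.1)·[0.3730·0.0000 + 0.6270·22.4500] = 12.7359; exercise value = 17.5000 > continuation, so V_d = 17.5000 (exercise)
Node 0 (S = 55): continuation = e^(−0.1)·[0.3730·0.0000 + 0.6270·17.5000] = 9.9277; exercise value = 12.0000 > continuation, so V_0 = 12.0000 (exercise)

$12.00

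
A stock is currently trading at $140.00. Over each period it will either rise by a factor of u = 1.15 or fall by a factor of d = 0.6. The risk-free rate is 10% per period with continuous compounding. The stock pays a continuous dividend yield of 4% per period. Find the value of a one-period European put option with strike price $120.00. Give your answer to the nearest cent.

Per-period risk-free factor R = e^0.1 = 1.1052; dividend-adjusted growth = e^(0.1−0.04) = 1.0618.
Risk-neutral probability p = (1.0618 − 0.6)/(1.15 − 0.6) = 0.4618/0.5500 = 0.8397
Terminal stock prices: S_u = 161, S_d = 84
Terminal payoffs (K − S): max(-41, 0) = 0, max(36, 0) = 36
Node 0 (S = 140): V_0 = e^(−0.1)·[0.8397·0.0000 + 0.1603·36.0000] = 5.2215

$5.22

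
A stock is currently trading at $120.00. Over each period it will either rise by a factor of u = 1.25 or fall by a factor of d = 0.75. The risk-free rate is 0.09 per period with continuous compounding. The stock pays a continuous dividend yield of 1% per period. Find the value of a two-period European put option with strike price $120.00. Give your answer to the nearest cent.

Per-period risk-free factor R = e^0.09 = 1.0942; dividend-adjusted growth = e^(0.09−0.01) = 1.0833.
Risk-neutral probability p = (1.0833 − 0.75)/(1.25 − 0.75) = 0.3333/0.5000 = 0.6666
Terminal stock prices: S_uu = 187.5, S_ud = 112.5, S_dd = 67.5
Terminal payoffs (K − S): max(-67.5, 0) = 0, max(7.5, 0) = 7.5, max(52.5, 0) = 52.5
Node u (S = 150): V_u = e^(−0.09)·[0.6666·0.0000 + 0.3334·7.5000] = 2.2855
Node d (S = 90): V_d = e^(−0.09)·[0.6666·7.5000 + 0.3334·52.5000] = 20.5673
Node 0 (S = 120): V_0 = e^(−0.09)·[0.6666·2.2855 + 0.3334·20.5673] = 7.6597

$7.66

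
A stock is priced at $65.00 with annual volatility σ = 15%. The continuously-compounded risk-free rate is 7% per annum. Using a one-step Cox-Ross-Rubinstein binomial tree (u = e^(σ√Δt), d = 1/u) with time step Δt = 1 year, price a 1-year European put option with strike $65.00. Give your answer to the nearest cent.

$2.50

CRR parameters: u = e^(σ√Δt) = e^(0.15·√1) = 1.1618, d = 1/u = 0.8607
Per-period rate: rΔt = 0.07·1 = 0.07, so R = e^0.07 = 1.0725
Risk-neutral probability p = (e^0.07 − 0.8607)/(1.1618 − 0.8607) = 0.2118/0.3011 = 0.7034
Terminal stock prices: S_u = 75.52, S_d = 55.95
Terminal payoffs (K − S): max(-10.52, 0) = 0, max(9.054, 0) = 9.054
Node 0 (S = 65): V_0 = e^(−0.07)·[0.7034·0.0000 + 0.2966·9.0540] = 2.5042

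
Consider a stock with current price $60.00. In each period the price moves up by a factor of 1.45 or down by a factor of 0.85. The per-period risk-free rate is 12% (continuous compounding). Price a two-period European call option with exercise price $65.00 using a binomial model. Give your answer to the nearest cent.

Risk-neutral probability p = (e^0.12 − 0.85)/(1.45 − 0.85) = 0.2775/0.6000 = 0.4625
Terminal stock prices: S_uu = 126.2, S_ud = 73.95, S_dd = 43.35
Terminal payoffs (S − K): max(61.15, 0) = 61.15, max(8.95, 0) = 8.95, max(-21.65, 0) = 0
Node u (S = 87): V_u = e^(−0.12)·[0.4625·61.1500 + 0.5375·8.9500] = 29.3502
Node d (S = 51): V_d = e^(−0.12)·[0.4625·8.9500 + 0.5375·0.0000] = 3.6713
Node 0 (S = 60): V_0 = e^(−0.12)·[0.4625·29.3502 + 0.5375·3.6713] = 13.7895

$13.79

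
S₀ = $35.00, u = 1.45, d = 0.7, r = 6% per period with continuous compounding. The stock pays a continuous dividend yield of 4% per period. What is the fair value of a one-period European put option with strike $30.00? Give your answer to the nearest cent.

Per-period risk-free factor R = e^0.06 = 1.0618; dividend-adjusted growth = e^(0.06−0.04) = 1.0202.
Risk-neutral probability p = (1.0202 − 0.7)/(1.45 − 0.7) = 0.3202/0.7500 = 0.4269
Terminal stock prices: S_u = 50.75, S_d = 24.5
Terminal payoffs (K − S): max(-20.75, 0) = 0, max(5.5, 0) = 5.5
Node 0 (S = 35): V_0 = e^(−0.06)·[0.4269·0.0000 + 0.5731·5.5000] = 2.9683

$2.97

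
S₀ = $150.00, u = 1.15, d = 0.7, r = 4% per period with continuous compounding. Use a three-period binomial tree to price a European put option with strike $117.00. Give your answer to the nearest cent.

$4.68

Risk-neutral probability p = (e^0.04 − 0.7)/(1.15 − 0.7) = 0.3408/0.4500 = 0.7574
Terminal stock prices: S_uuu = 228.1, S_uud = 138.9, S_udd = 84.52, S_ddd = 51.45
Terminal payoffs (K − S): max(-111.1, 0) = 0, max(-21.86, 0) = 0, max(32.48, 0) = 32.48, max(65.55, 0) = 65.55
Node uu (S = 198.4): V_uu = e^(−0.04)·[0.7574·0.0000 + 0.2426·0.0000] = 0.0000
Node ud (S = 120.7): V_ud = e^(−0.04)·[0.7574·0.0000 + 0.2426·32.4750] = 7.5709
Node dd (S = 73.5): V_dd = e^(−0.04)·[0.7574·32.4750 + 0.2426·65.5500] = 38.9124
Node u (S = 172.5): V_u = e^(−0.04)·[0.7574·0.0000 + 0.2426·7.5709] = 1.7650
Node d (S = 105): V_d = e^(−0.04)·[0.7574·7.5709 + 0.2426·38.9124] = 14.5806
Node 0 (S = 150): V_0 = e^(−0.04)·[0.7574·1.7650 + 0.2426·14.5806] = 4.6835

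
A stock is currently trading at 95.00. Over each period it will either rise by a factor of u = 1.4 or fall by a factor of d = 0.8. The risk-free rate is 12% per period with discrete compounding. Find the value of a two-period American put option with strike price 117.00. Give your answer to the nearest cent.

22.00

Risk-neutral probability p = (1 + 0.12 − 0.8)/(1.4 − 0.8) = 0.3200/0.6000 = 0.5333
Terminal stock prices: S_uu = 186.2, S_ud = 106.4, S_dd = 60.8
Terminal payoffs (K − S): max(-69.2, 0) = 0, max(10.6, 0) = 10.6, max(56.2, 0) = 56.2
Node u (S = 133): continuation = 1/1.12·[0.5333·0.0000 + 0.4667·10.6000] = 4.4167; exercise value = 0.0000 ≤ continuation, so V_u = 4.4167
Node d (S = 76): continuation = 1/1.12·[0.5333·10.6000 + 0.4667·56.2000] = 28.4643; exercise value = 41.0000 > continuation, so V_d = 41.0000 (exercise)
Node 0 (S = 95): continuation = 1/1.12·[0.5333·4.4167 + 0.4667·41.0000] = 19.1865; exercise value = 22.0000 > continuation, so V_0 = 22.0000 (exercise)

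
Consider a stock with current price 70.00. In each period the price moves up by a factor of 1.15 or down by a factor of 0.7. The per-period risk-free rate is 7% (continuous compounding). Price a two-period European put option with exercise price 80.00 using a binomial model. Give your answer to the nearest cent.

7.04

Risk-neutral probability p = (e^0.07 − 0.7)/(1.15 − 0.7) = 0.3725/0.4500 = 0.8278
Terminal stock prices: S_uu = 92.57, S_ud = 56.35, S_dd = 34.3
Terminal payoffs (K − S): max(-12.57, 0) = 0, max(23.65, 0) = 23.65, max(45.7, 0) = 45.7
Node u (S = 80.5): V_u = e^(−0.07)·[0.8278·0.0000 + 0.1722·23.6500] = 3.7973
Node d (S = 49): V_d = e^(−0.07)·[0.8278·23.6500 + 0.1722·45.7000] = 25.5915
Node 0 (S = 70): V_0 = e^(−0.07)·[0.8278·3.7973 + 0.1722·25.5915] = 7.0399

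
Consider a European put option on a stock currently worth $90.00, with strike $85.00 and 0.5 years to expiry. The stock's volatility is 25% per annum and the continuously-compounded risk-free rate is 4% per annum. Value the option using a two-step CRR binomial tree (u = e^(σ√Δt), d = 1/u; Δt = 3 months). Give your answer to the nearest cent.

CRR parameters: u = e^(σ√Δt) = e^(0.25·√0.25) = 1.1331, d = 1/u = 0.8825
Per-period rate: rΔt = 0.04·0.25 = 0.01, so R = e^0.01 = 1.0101
Risk-neutral probability p = (e^0.01 − 0.8825)/(1.1331 − 0.8825) = 0.1276/0.2507 = 0.5089
Terminal stock prices: S_uu = 115.6, S_ud = 90, S_dd = 70.09
Terminal payoffs (K − S): max(-30.56, 0) = 0, max(-5, 0) = 0, max(14.91, 0) = 14.91
Node u (S = 102): V_u = e^(−0.01)·[0.5089·0.0000 + 0.4911·0.0000] = 0.0000
Node d (S = 79.42): V_d = e^(−0.01)·[0.5089·0.0000 + 0.4911·14.9079] = 7.2486
Node 0 (S = 90): V_0 = e^(−0.01)·[0.5089·0.0000 + 0.4911·7.2486] = 3.5245

$3.52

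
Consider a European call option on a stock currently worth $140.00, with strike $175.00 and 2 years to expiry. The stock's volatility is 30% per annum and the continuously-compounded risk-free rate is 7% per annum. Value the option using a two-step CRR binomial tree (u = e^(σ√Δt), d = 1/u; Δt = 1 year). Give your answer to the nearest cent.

$20.65

CRR parameters: u = e^(σ√Δt) = e^(0.3·√1) = 1.3499, d = 1/u = 0.7408
Per-period rate: rΔt = 0.07·1 = 0.07, so R = e^0.07 = 1.0725
Risk-neutral probability p = (e^0.07 − 0.7408)/(1.3499 − 0.7408) = 0.3317/0.6090 = 0.5446
Terminal stock prices: S_uu = 255.1, S_ud = 140, S_dd = 76.83
Terminal payoffs (S − K): max(80.1, 0) = 80.1, max(-35, 0) = 0, max(-98.17, 0) = 0
Node u (S = 189): V_u = e^(−0.07)·[0.5446·80.0966 + 0.4554·0.0000] = 40.6724
Node d (S = 103.7): V_d = e^(−0.07)·[0.5446·0.0000 + 0.4554·0.0000] = 0.0000
Node 0 (S = 140): V_0 = e^(−0.07)·[0.5446·40.6724 + 0.4554·0.0000] = 20.6531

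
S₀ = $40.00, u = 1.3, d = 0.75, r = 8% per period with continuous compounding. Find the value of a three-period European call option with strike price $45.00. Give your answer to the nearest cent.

$9.45

Risk-neutral probability p = (e^0.08 − 0.75)/(1.3 − 0.75) = 0.3333/0.5500 = 0.6060
Terminal stock prices: S_uuu = 87.88, S_uud = 50.7, S_udd = 29.25, S_ddd = 16.88
Terminal payoffs (S − K): max(42.88, 0) = 42.88, max(5.7, 0) = 5.7, max(-15.75, 0) = 0, max(-28.12, 0) = 0
Node uu (S = 67.6): V_uu = e^(−0.08)·[0.6060·42.8800 + 0.3940·5.7000] = 26.0598
Node ud (S = 39): V_ud = e^(−0.08)·[0.6060·5.7000 + 0.3940·0.0000] = 3.1885
Node dd (S = 22.5): V_dd = e^(−0.08)·[0.6060·0.0000 + 0.3940·0.0000] = 0.0000
Node u (S = 52): V_u = e^(−0.08)·[0.6060·26.0598 + 0.3940·3.1885] = 15.7372
Node d (S = 30): V_d = e^(−0.08)·[0.6060·3.1885 + 0.3940·0.0000] = 1.7836
Node 0 (S = 40): V_0 = e^(−0.08)·[0.6060·15.7372 + 0.3940·1.7836] = 9.4520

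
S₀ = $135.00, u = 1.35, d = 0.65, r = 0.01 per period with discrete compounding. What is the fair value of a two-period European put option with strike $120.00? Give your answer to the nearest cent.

Risk-neutral probability p = (1 + 0.01 − 0.65)/(1.35 − 0.65) = 0.3600/0.7000 = 0.5143
Terminal stock prices: S_uu = 246, S_ud = 118.5, S_dd = 57.04
Terminal payoffs (K − S): max(-126, 0) = 0, max(1.537, 0) = 1.537, max(62.96, 0) = 62.96
Node u (S = 182.2): V_u = 1/1.01·[0.5143·0.0000 + 0.4857·1.5375] = 0.7394
Node d (S = 87.75): V_d = 1/1.01·[0.5143·1.5375 + 0.4857·62.9625] = 31.0619
Node 0 (S = 135): V_0 = 1/1.01·[0.5143·0.7394 + 0.4857·31.0619] = 15.3143

$15.31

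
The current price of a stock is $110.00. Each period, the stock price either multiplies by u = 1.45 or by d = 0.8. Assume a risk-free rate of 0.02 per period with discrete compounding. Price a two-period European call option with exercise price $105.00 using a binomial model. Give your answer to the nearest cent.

$23.63

Risk-neutral probability p = (1 + 0.02 − 0.8)/(1.45 − 0.8) = 0.2200/0.6500 = 0.3385
Terminal stock prices: S_uu = 231.3, S_ud = 127.6, S_dd = 70.4
Terminal payoffs (S − K): max(126.3, 0) = 126.3, max(22.6, 0) = 22.6, max(-34.6, 0) = 0
Node u (S = 159.5): V_u = 1/1.02·[0.3385·126.2750 + 0.6615·22.6000] = 56.5588
Node d (S = 88): V_d = 1/1.02·[0.3385·22.6000 + 0.6615·0.0000] = 7.4992
Node 0 (S = 110): V_0 = 1/1.02·[0.3385·56.5588 + 0.6615·7.4992] = 23.6314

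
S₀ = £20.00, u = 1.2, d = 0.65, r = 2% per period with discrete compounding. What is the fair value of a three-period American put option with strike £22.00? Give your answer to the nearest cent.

£4.70

Risk-neutral probability p = (1 + 0.02 − 0.65)/(1.2 − 0.65) = 0.3700/0.5500 = 0.6727
Terminal stock prices: S_uuu = 34.56, S_uud = 18.72, S_udd = 10.14, S_ddd = 5.492
Terminal payoffs (K − S): max(-12.56, 0) = 0, max(3.28, 0) = 3.28, max(11.86, 0) = 11.86, max(16.51, 0) = 16.51
Node uu (S = 28.8): continuation = 1/1.02·[0.6727·0.0000 + 0.3273·3.2800] = 1.0524; exercise value = 0.0000 ≤ continuation, so V_uu = 1.0524
Node ud (S = 15.6): continuation = 1/1.02·[0.6727·3.2800 + 0.3273·11.8600] = 5.9686; exercise value = 6.4000 > continuation, so V_ud = 6.4000 (exercise)
Node dd (S = 8.45): continuation = 1/1.02·[0.6727·11.8600 + 0.3273·16.5075] = 13.1186; exercise value = 13.5500 > continuation, so V_dd = 13.5500 (exercise)
Node u (S = 24): continuation = 1/1.02·[0.6727·1.0524 + 0.3273·6.4000] = 2.7476; exercise value = 0.0000 ≤ continuation, so V_u = 2.7476
Node d (S = 13): continuation = 1/1.02·[0.6727·6.4000 + 0.3273·13.5500] = 8.5686; exercise value = 9.0000 > continuation, so V_d = 9.0000 (exercise)
Node 0 (S = 20): continuation = 1/1.02·[0.6727·2.7476 + 0.3273·9.0000] = 4.6998; exercise value = 2.0000 ≤ continuation, so V_0 = 4.6998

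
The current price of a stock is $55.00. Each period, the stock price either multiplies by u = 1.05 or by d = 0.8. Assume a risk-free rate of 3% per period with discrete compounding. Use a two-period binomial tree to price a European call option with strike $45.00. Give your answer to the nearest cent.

$12.64

Risk-neutral probability p = (1 + 0.03 − 0.8)/(1.05 − 0.8) = 0.2300/0.2500 = 0.9200
Terminal stock prices: S_uu = 60.64, S_ud = 46.2, S_dd = 35.2
Terminal payoffs (S − K): max(15.64, 0) = 15.64, max(1.2, 0) = 1.2, max(-9.8, 0) = 0
Node u (S = 57.75): V_u = 1/1.03·[0.9200·15.6375 + 0.0800·1.2000] = 14.0607
Node d (S = 44): V_d = 1/1.03·[0.9200·1.2000 + 0.0800·0.0000] = 1.0718
Node 0 (S = 55): V_0 = 1/1.03·[0.9200·14.0607 + 0.0800·1.0718] = 12.6423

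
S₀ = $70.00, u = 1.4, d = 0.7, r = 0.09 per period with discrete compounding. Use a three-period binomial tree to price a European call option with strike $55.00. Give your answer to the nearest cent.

$31.38

Risk-neutral probability p = (1 + 0.09 − 0.7)/(1.4 − 0.7) = 0.3900/0.7000 = 0.5571
Terminal stock prices: S_uuu = 192.1, S_uud = 96.04, S_udd = 48.02, S_ddd = 24.01
Terminal payoffs (S − K): max(137.1, 0) = 137.1, max(41.04, 0) = 41.04, max(-6.98, 0) = 0, max(-30.99, 0) = 0
Node uu (S = 137.2): V_uu = 1/1.09·[0.5571·137.0800 + 0.4429·41.0400] = 86.7413
Node ud (S = 68.6): V_ud = 1/1.09·[0.5571·41.0400 + 0.4429·0.0000] = 20.9772
Node dd (S = 34.3): V_dd = 1/1.09·[0.5571·0.0000 + 0.4429·0.0000] = 0.0000
Node u (S = 98): V_u = 1/1.09·[0.5571·86.7413 + 0.4429·20.9772] = 52.8598
Node d (S = 49): V_d = 1/1.09·[0.5571·20.9772 + 0.4429·0.0000] = 10.7223
Node 0 (S = 70): V_0 = 1/1.09·[0.5571·52.8598 + 0.4429·10.7223] = 31.3751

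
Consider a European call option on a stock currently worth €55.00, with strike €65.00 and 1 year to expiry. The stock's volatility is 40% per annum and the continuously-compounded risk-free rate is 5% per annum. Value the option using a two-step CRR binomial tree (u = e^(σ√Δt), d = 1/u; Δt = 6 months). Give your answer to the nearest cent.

CRR parameters: u = e^(σ√Δt) = e^(0.4·√0.5) = 1.3269, d = 1/u = 0.7536
Per-period rate: rΔt = 0.05·0.5 = 0.025, so R = e^0.025 = 1.0253
Risk-neutral probability p = (e^0.025 − 0.7536)/(1.3269 − 0.7536) = 0.2717/0.5733 = 0.4739
Terminal stock prices: S_uu = 96.84, S_ud = 55, S_dd = 31.24
Terminal payoffs (S − K): max(31.84, 0) = 31.84, max(-10, 0) = 0, max(-33.76, 0) = 0
Node u (S = 72.98): V_u = e^(−0.025)·[0.4739·31.8360 + 0.5261·0.0000] = 14.7151
Node d (S = 41.45): V_d = e^(−0.025)·[0.4739·0.0000 + 0.5261·0.0000] = 0.0000
Node 0 (S = 55): V_0 = e^(−0.025)·[0.4739·14.7151 + 0.5261·0.0000] = 6.8016

€6.80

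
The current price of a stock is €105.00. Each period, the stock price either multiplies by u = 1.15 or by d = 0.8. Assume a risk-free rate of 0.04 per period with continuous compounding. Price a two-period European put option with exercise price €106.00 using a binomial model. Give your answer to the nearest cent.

Risk-neutral probability p = (e^0.04 − 0.8)/(1.15 − 0.8) = 0.2408/0.3500 = 0.6880
Terminal stock prices: S_uu = 138.9, S_ud = 96.6, S_dd = 67.2
Terminal payoffs (K − S): max(-32.86, 0) = 0, max(9.4, 0) = 9.4, max(38.8, 0) = 38.8
Node u (S = 120.7): V_u = e^(−0.04)·[0.6880·0.0000 + 0.3120·9.4000] = 2.8175
Node d (S = 84): V_d = e^(−0.04)·[0.6880·9.4000 + 0.3120·38.8000] = 17.8437
Node 0 (S = 105): V_0 = e^(−0.04)·[0.6880·2.8175 + 0.3120·17.8437] = 7.2109

€7.21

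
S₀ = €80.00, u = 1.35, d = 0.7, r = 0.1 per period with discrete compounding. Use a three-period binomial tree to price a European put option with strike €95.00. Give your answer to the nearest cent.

€11.52

Risk-neutral probability p = (1 + 0.1 − 0.7)/(1.35 − 0.7) = 0.4000/0.6500 = 0.6154
Terminal stock prices: S_uuu = 196.8, S_uud = 102.1, S_udd = 52.92, S_ddd = 27.44
Terminal payoffs (K − S): max(-101.8, 0) = 0, max(-7.06, 0) = 0, max(42.08, 0) = 42.08, max(67.56, 0) = 67.56
Node uu (S = 145.8): V_uu = 1/1.1·[0.6154·0.0000 + 0.3846·0.0000] = 0.0000
Node ud (S = 75.6): V_ud = 1/1.1·[0.6154·0.0000 + 0.3846·42.0800] = 14.7133
Node dd (S = 39.2): V_dd = 1/1.1·[0.6154·42.0800 + 0.3846·67.5600] = 47.1636
Node u (S = 108): V_u = 1/1.1·[0.6154·0.0000 + 0.3846·14.7133] = 5.1445
Node d (S = 56): V_d = 1/1.1·[0.6154·14.7133 + 0.3846·47.1636] = 24.7220
Node 0 (S = 80): V_0 = 1/1.1·[0.6154·5.1445 + 0.3846·24.7220] = 11.5221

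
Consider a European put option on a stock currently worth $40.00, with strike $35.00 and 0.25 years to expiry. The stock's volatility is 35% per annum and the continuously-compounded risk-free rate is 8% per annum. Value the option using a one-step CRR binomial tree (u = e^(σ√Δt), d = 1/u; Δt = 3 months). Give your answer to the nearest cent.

CRR parameters: u = e^(σ√Δt) = e^(0.35·√0.25) = 1.1912, d = 1/u = 0.8395
Per-period rate: rΔt = 0.08·0.25 = 0.02, so R = e^0.02 = 1.0202
Risk-neutral probability p = (e^0.02 − 0.8395)/(1.1912 − 0.8395) = 0.1807/0.3518 = 0.5138
Terminal stock prices: S_u = 47.65, S_d = 33.58
Terminal payoffs (K − S): max(-12.65, 0) = 0, max(1.422, 0) = 1.422
Node 0 (S = 40): V_0 = e^(−0.02)·[0.5138·0.0000 + 0.4862·1.4217] = 0.6776

$0.68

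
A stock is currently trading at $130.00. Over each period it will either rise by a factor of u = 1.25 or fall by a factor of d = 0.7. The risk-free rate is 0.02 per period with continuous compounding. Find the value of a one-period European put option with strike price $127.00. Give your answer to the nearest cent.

Risk-neutral probability p = (e^0.02 − 0.7)/(1.25 − 0.7) = 0.3202/0.5500 = 0.5822
Terminal stock prices: S_u = 162.5, S_d = 91
Terminal payoffs (K − S): max(-35.5, 0) = 0, max(36, 0) = 36
Node 0 (S = 130): V_0 = e^(−0.02)·[0.5822·0.0000 + 0.4178·36.0000] = 14.7435

$14.74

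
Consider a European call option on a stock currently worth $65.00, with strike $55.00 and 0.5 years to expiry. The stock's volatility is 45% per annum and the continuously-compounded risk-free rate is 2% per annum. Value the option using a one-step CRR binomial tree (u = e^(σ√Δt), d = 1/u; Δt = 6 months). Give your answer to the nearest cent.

CRR parameters: u = e^(σ√Δt) = e^(0.45·√0.5) = 1.3746, d = 1/u = 0.7275
Per-period rate: rΔt = 0.02·0.5 = 0.01, so R = e^0.01 = 1.0101
Risk-neutral probability p = (e^0.01 − 0.7275)/(1.3746 − 0.7275) = 0.2826/0.6472 = 0.4366
Terminal stock prices: S_u = 89.35, S_d = 47.28
Terminal payoffs (S − K): max(34.35, 0) = 34.35, max(-7.715, 0) = 0
Node 0 (S = 65): V_0 = e^(−0.01)·[0.4366·34.3522 + 0.5634·0.0000] = 14.8504

$14.85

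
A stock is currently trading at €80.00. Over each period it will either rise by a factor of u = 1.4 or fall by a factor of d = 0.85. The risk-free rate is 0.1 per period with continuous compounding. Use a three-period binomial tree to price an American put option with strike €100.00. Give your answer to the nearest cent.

€20.00

Risk-neutral probability p = (e^0.1 − 0.85)/(1.4 − 0.85) = 0.2552/0.5500 = 0.4639
Terminal stock prices: S_uuu = 219.5, S_uud = 133.3, S_udd = 80.92, S_ddd = 49.13
Terminal payoffs (K − S): max(-119.5, 0) = 0, max(-33.28, 0) = 0, max(19.08, 0) = 19.08, max(50.87, 0) = 50.87
Node uu (S = 156.8): continuation = e^(−0.1)·[0.4639·0.0000 + 0.5361·0.0000] = 0.0000; exercise value = 0.0000 ≤ continuation, so V_uu = 0.0000
Node ud (S = 95.2): continuation = e^(−0.1)·[0.4639·0.0000 + 0.5361·19.0800] = 9.2546; exercise value = 4.8000 ≤ continuation, so V_ud = 9.2546
Node dd (S = 57.8): continuation = e^(−0.1)·[0.4639·19.0800 + 0.5361·50.8700] = 32.6837; exercise value = 42.2000 > continuation, so V_dd = 42.2000 (exercise)
Node u (S = 112): continuation = e^(−0.1)·[0.4639·0.0000 + 0.5361·9.2546] = 4.4888; exercise value = 0.0000 ≤ continuation, so V_u = 4.4888
Node d (S = 68): continuation = e^(−0.1)·[0.4639·9.2546 + 0.5361·42.2000] = 24.3538; exercise value = 32.0000 > continuation, so V_d = 32.0000 (exercise)
Node 0 (S = 80): continuation = e^(−0.1)·[0.4639·4.4888 + 0.5361·32.0000] = 17.4057; exercise value = 20.0000 > continuation, so V_0 = 20.0000 (exercise)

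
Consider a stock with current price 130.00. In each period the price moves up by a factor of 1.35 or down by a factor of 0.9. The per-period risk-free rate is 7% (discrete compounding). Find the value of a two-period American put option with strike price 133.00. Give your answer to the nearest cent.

Risk-neutral probability p = (1 + 0.07 − 0.9)/(1.35 − 0.9) = 0.1700/0.4500 = 0.3778
Terminal stock prices: S_uu = 236.9, S_ud = 158, S_dd = 105.3
Terminal payoffs (K − S): max(-103.9, 0) = 0, max(-24.95, 0) = 0, max(27.7, 0) = 27.7
Node u (S = 175.5): continuation = 1/1.07·[0.3778·0.0000 + 0.6222·0.0000] = 0.0000; exercise value = 0.0000 ≤ continuation, so V_u = 0.0000
Node d (S = 117): continuation = 1/1.07·[0.3778·0.0000 + 0.6222·27.7000] = 16.1080; exercise value = 16.0000 ≤ continuation, so V_d = 16.1080
Node 0 (S = 130): continuation = 1/1.07·[0.3778·0.0000 + 0.6222·16.1080] = 9.3671; exercise value = 3.0000 ≤ continuation, so V_0 = 9.3671

9.37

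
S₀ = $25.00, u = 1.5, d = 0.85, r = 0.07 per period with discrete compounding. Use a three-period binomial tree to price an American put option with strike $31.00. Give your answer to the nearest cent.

$6.50

Risk-neutral probability p = (1 + 0.07 − 0.85)/(1.5 − 0.85) = 0.2200/0.6500 = 0.3385
Terminal stock prices: S_uuu = 84.38, S_uud = 47.81, S_udd = 27.09, S_ddd = 15.35
Terminal payoffs (K − S): max(-53.38, 0) = 0, max(-16.81, 0) = 0, max(3.906, 0) = 3.906, max(15.65, 0) = 15.65
Node uu (S = 56.25): continuation = 1/1.07·[0.3385·0.0000 + 0.6615·0.0000] = 0.0000; exercise value = 0.0000 ≤ continuation, so V_uu = 0.0000
Node ud (S = 31.88): continuation = 1/1.07·[0.3385·0.0000 + 0.6615·3.9063] = 2.4151; exercise value = 0.0000 ≤ continuation, so V_ud = 2.4151
Node dd (S = 18.06): continuation = 1/1.07·[0.3385·3.9063 + 0.6615·15.6469] = 10.9095; exercise value = 12.9375 > continuation, so V_dd = 12.9375 (exercise)
Node u (S = 37.5): continuation = 1/1.07·[0.3385·0.0000 + 0.6615·2.4151] = 1.4931; exercise value = 0.0000 ≤ continuation, so V_u = 1.4931
Node d (S = 21.25): continuation = 1/1.07·[0.3385·2.4151 + 0.6615·12.9375] = 8.7627; exercise value = 9.7500 > continuation, so V_d = 9.7500 (exercise)
Node 0 (S = 25): continuation = 1/1.07·[0.3385·1.4931 + 0.6615·9.7500] = 6.5003; exercise value = 6.0000 ≤ continuation, so V_0 = 6.5003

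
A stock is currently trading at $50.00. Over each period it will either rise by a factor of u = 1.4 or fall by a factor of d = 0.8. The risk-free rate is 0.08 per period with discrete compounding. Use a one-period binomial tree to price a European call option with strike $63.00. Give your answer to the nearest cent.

$3.02

Risk-neutral probability p = (1 + 0.08 − 0.8)/(1.4 − 0.8) = 0.2800/0.6000 = 0.4667
Terminal stock prices: S_u = 70, S_d = 40
Terminal payoffs (S − K): max(7, 0) = 7, max(-23, 0) = 0
Node 0 (S = 50): V_0 = 1/1.08·[0.4667·7.0000 + 0.5333·0.0000] = 3.0247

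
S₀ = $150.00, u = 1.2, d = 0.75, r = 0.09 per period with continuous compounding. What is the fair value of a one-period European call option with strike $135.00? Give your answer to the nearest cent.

Risk-neutral probability p = (e^0.09 − 0.75)/(1.2 − 0.75) = 0.3442/0.4500 = 0.7648
Terminal stock prices: S_u = 180, S_d = 112.5
Terminal payoffs (S − K): max(45, 0) = 45, max(-22.5, 0) = 0
Node 0 (S = 150): V_0 = e^(−0.09)·[0.7648·45.0000 + 0.2352·0.0000] = 31.4552

$31.46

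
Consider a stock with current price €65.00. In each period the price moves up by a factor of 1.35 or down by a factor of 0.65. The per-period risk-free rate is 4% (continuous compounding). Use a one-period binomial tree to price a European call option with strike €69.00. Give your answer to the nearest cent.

€10.06

Risk-neutral probability p = (e^0.04 − 0.65)/(1.35 − 0.65) = 0.3908/0.7000 = 0.5583
Terminal stock prices: S_u = 87.75, S_d = 42.25
Terminal payoffs (S − K): max(18.75, 0) = 18.75, max(-26.75, 0) = 0
Node 0 (S = 65): V_0 = e^(−0.04)·[0.5583·18.7500 + 0.4417·0.0000] = 10.0577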